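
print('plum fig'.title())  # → Plum Fig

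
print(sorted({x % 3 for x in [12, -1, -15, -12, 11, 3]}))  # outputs [0, 2]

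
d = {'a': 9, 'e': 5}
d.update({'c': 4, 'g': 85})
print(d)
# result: {'a': 9, 'e': 5, 'c': 4, 'g': 85}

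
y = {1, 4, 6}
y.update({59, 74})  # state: {1, 4, 6, 59, 74}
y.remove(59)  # {1, 4, 6, 74}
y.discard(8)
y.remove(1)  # {4, 6, 74}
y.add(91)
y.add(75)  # {4, 6, 74, 75, 91}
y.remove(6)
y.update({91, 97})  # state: {4, 74, 75, 91, 97}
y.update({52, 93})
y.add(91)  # {4, 52, 74, 75, 91, 93, 97}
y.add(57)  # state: {4, 52, 57, 74, 75, 91, 93, 97}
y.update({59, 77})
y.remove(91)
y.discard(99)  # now {4, 52, 57, 59, 74, 75, 77, 93, 97}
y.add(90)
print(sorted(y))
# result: [4, 52, 57, 59, 74, 75, 77, 90, 93, 97]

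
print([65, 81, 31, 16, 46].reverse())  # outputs None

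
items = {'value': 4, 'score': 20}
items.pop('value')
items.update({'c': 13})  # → {'score': 20, 'c': 13}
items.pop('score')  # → 20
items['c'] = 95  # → {'c': 95}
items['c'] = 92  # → {'c': 92}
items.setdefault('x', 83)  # 83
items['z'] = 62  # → {'c': 92, 'x': 83, 'z': 62}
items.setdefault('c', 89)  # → 92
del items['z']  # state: {'c': 92, 'x': 83}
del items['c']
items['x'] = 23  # {'x': 23}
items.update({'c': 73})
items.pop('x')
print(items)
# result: {'c': 73}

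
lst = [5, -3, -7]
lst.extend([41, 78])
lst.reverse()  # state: [78, 41, -7, -3, 5]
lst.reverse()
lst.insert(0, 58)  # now [58, 5, -3, -7, 41, 78]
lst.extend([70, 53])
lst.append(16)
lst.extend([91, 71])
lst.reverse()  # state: [71, 91, 16, 53, 70, 78, 41, -7, -3, 5, 58]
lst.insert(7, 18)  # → [71, 91, 16, 53, 70, 78, 41, 18, -7, -3, 5, 58]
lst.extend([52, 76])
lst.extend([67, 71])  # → [71, 91, 16, 53, 70, 78, 41, 18, -7, -3, 5, 58, 52, 76, 67, 71]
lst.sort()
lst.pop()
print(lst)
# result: [-7, -3, 5, 16, 18, 41, 52, 53, 58, 67, 70, 71, 71, 76, 78]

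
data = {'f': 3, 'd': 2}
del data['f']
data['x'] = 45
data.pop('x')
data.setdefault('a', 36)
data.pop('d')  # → 2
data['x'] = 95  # {'a': 36, 'x': 95}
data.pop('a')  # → 36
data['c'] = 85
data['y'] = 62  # {'x': 95, 'c': 85, 'y': 62}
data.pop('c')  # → 85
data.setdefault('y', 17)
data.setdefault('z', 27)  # 27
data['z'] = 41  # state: {'x': 95, 'y': 62, 'z': 41}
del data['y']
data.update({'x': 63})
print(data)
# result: {'x': 63, 'z': 41}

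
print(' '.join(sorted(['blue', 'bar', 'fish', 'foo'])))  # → bar blue fish foo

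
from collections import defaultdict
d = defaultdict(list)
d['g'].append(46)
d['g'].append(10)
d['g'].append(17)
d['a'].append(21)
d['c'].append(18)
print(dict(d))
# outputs {'g': [46, 10, 17], 'a': [21], 'c': [18]}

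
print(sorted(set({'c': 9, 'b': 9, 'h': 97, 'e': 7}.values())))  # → [7, 9, 97]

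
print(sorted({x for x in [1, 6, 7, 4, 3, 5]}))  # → [1, 3, 4, 5, 6, 7]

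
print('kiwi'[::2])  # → kw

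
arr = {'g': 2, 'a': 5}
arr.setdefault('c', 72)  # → 72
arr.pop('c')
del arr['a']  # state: {'g': 2}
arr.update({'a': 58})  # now {'g': 2, 'a': 58}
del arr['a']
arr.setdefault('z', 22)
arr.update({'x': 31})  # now {'g': 2, 'z': 22, 'x': 31}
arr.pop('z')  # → 22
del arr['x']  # {'g': 2}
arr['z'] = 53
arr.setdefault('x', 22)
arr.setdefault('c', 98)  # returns 98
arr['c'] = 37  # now {'g': 2, 'z': 53, 'x': 22, 'c': 37}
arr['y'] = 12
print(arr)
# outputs {'g': 2, 'z': 53, 'x': 22, 'c': 37, 'y': 12}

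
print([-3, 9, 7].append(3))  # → None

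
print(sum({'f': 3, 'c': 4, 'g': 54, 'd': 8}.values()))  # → 69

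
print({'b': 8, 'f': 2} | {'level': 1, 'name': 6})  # {'b': 8, 'f': 2, 'level': 1, 'name': 6}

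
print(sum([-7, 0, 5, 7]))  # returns 5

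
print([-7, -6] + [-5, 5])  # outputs [-7, -6, -5, 5]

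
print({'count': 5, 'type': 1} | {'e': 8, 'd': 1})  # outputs {'count': 5, 'type': 1, 'e': 8, 'd': 1}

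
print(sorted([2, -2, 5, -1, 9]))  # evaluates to [-2, -1, 2, 5, 9]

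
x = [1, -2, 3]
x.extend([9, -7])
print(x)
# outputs [1, -2, 3, 9, -7]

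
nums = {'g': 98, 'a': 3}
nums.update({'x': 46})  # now {'g': 98, 'a': 3, 'x': 46}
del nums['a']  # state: {'g': 98, 'x': 46}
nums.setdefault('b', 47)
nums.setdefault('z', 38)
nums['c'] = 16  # {'g': 98, 'x': 46, 'b': 47, 'z': 38, 'c': 16}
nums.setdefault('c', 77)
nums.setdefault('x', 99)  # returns 46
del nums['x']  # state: {'g': 98, 'b': 47, 'z': 38, 'c': 16}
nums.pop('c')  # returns 16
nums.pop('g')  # 98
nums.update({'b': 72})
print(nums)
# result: {'b': 72, 'z': 38}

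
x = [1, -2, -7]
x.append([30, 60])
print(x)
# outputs [1, -2, -7, [30, 60]]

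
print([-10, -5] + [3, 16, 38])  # [-10, -5, 3, 16, 38]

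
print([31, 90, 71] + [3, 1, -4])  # [31, 90, 71, 3, 1, -4]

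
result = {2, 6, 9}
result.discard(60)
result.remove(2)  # {6, 9}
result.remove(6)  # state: {9}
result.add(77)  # {9, 77}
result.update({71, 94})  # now {9, 71, 77, 94}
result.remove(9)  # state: {71, 77, 94}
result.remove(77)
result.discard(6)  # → {71, 94}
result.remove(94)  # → {71}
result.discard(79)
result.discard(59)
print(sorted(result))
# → [71]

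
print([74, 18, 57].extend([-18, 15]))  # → None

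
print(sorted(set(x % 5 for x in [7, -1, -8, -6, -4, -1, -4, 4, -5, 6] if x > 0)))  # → [1, 2, 4]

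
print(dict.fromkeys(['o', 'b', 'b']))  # {'o': None, 'b': None}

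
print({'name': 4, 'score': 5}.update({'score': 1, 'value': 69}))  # None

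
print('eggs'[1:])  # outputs ggs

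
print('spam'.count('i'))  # 0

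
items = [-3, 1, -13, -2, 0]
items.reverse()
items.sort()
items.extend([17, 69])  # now [-13, -3, -2, 0, 1, 17, 69]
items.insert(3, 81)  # [-13, -3, -2, 81, 0, 1, 17, 69]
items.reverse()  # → [69, 17, 1, 0, 81, -2, -3, -13]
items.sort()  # [-13, -3, -2, 0, 1, 17, 69, 81]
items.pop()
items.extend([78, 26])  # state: [-13, -3, -2, 0, 1, 17, 69, 78, 26]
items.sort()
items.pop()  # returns 78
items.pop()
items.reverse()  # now [26, 17, 1, 0, -2, -3, -13]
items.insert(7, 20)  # [26, 17, 1, 0, -2, -3, -13, 20]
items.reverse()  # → [20, -13, -3, -2, 0, 1, 17, 26]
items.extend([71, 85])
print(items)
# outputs [20, -13, -3, -2, 0, 1, 17, 26, 71, 85]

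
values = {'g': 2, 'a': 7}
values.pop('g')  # 2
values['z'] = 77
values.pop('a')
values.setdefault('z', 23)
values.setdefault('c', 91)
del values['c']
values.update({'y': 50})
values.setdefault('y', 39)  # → 50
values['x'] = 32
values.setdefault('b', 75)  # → 75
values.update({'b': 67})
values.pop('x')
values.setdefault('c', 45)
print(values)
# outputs {'z': 77, 'y': 50, 'b': 67, 'c': 45}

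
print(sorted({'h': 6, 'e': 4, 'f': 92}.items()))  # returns [('e', 4), ('f', 92), ('h', 6)]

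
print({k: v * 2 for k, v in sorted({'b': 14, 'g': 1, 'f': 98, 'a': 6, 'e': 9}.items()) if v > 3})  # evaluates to {'a': 12, 'b': 28, 'e': 18, 'f': 196}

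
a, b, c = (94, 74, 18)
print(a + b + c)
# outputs 186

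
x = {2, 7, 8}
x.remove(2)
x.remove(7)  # {8}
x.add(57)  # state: {8, 57}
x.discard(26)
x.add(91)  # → {8, 57, 91}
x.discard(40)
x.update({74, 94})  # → {8, 57, 74, 91, 94}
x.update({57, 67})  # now {8, 57, 67, 74, 91, 94}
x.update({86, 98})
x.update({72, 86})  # {8, 57, 67, 72, 74, 86, 91, 94, 98}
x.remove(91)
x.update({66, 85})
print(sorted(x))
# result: [8, 57, 66, 67, 72, 74, 85, 86, 94, 98]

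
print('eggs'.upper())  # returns EGGS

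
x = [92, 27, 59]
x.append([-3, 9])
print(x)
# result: [92, 27, 59, [-3, 9]]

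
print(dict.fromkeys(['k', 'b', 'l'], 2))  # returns {'k': 2, 'b': 2, 'l': 2}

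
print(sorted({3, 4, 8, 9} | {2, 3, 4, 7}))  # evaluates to [2, 3, 4, 7, 8, 9]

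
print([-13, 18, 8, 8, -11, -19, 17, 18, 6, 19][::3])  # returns [-13, 8, 17, 19]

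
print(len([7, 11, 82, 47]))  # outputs 4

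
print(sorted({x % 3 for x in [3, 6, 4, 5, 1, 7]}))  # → [0, 1, 2]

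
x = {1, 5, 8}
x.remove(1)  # {5, 8}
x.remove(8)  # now {5}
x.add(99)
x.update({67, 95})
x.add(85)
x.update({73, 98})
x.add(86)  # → {5, 67, 73, 85, 86, 95, 98, 99}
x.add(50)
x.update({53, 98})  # {5, 50, 53, 67, 73, 85, 86, 95, 98, 99}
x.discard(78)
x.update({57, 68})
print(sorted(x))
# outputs [5, 50, 53, 57, 67, 68, 73, 85, 86, 95, 98, 99]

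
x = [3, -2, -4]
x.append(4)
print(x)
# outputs [3, -2, -4, 4]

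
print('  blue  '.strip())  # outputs blue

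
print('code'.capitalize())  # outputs Code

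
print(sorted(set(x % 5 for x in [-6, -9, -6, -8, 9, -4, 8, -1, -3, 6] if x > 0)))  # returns [1, 3, 4]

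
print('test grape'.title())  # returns Test Grape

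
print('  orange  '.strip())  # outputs orange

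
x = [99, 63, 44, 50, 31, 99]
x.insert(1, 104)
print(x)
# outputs [99, 104, 63, 44, 50, 31, 99]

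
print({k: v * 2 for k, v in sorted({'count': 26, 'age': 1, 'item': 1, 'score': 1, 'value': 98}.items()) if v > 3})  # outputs {'count': 52, 'value': 196}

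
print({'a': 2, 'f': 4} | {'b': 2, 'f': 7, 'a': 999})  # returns {'a': 999, 'f': 7, 'b': 2}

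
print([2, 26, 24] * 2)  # [2, 26, 24, 2, 26, 24]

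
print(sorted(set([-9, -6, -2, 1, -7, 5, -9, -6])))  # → [-9, -7, -6, -2, 1, 5]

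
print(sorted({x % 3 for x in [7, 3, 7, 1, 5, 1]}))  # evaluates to [0, 1, 2]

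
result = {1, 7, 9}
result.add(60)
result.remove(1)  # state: {7, 9, 60}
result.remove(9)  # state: {7, 60}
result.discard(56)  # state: {7, 60}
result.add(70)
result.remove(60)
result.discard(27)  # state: {7, 70}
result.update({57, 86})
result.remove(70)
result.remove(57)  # {7, 86}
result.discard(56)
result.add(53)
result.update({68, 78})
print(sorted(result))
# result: [7, 53, 68, 78, 86]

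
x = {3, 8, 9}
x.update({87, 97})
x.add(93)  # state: {3, 8, 9, 87, 93, 97}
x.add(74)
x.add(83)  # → {3, 8, 9, 74, 83, 87, 93, 97}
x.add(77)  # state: {3, 8, 9, 74, 77, 83, 87, 93, 97}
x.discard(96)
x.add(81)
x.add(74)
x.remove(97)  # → {3, 8, 9, 74, 77, 81, 83, 87, 93}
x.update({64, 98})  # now {3, 8, 9, 64, 74, 77, 81, 83, 87, 93, 98}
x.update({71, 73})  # {3, 8, 9, 64, 71, 73, 74, 77, 81, 83, 87, 93, 98}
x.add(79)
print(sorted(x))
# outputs [3, 8, 9, 64, 71, 73, 74, 77, 79, 81, 83, 87, 93, 98]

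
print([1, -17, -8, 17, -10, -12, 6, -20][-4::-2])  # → [-10, -8, 1]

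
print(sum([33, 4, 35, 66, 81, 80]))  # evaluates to 299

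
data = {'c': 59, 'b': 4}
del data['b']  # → {'c': 59}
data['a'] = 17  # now {'c': 59, 'a': 17}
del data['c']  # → {'a': 17}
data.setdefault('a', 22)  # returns 17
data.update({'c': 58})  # {'a': 17, 'c': 58}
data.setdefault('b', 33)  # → 33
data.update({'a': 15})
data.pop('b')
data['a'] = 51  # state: {'a': 51, 'c': 58}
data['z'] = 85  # {'a': 51, 'c': 58, 'z': 85}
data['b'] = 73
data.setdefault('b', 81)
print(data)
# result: {'a': 51, 'c': 58, 'z': 85, 'b': 73}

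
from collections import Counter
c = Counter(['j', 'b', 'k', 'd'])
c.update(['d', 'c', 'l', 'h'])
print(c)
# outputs Counter({'d': 2, 'j': 1, 'b': 1, 'k': 1, 'c': 1, 'l': 1, 'h': 1})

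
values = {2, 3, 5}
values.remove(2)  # {3, 5}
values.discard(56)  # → {3, 5}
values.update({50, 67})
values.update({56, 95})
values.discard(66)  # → {3, 5, 50, 56, 67, 95}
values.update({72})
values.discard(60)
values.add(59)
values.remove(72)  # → {3, 5, 50, 56, 59, 67, 95}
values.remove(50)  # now {3, 5, 56, 59, 67, 95}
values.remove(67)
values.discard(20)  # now {3, 5, 56, 59, 95}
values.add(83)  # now {3, 5, 56, 59, 83, 95}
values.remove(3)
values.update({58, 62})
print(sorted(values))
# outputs [5, 56, 58, 59, 62, 83, 95]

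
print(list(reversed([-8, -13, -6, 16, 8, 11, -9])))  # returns [-9, 11, 8, 16, -6, -13, -8]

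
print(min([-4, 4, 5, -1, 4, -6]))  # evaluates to -6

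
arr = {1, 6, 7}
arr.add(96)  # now {1, 6, 7, 96}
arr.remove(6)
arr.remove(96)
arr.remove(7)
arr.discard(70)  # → {1}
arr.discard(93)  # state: {1}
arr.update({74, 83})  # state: {1, 74, 83}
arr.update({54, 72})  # {1, 54, 72, 74, 83}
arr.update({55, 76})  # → {1, 54, 55, 72, 74, 76, 83}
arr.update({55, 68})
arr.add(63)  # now {1, 54, 55, 63, 68, 72, 74, 76, 83}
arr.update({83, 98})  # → {1, 54, 55, 63, 68, 72, 74, 76, 83, 98}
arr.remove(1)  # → {54, 55, 63, 68, 72, 74, 76, 83, 98}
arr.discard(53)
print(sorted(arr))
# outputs [54, 55, 63, 68, 72, 74, 76, 83, 98]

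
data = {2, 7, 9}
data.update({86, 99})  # {2, 7, 9, 86, 99}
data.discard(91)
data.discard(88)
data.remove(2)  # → {7, 9, 86, 99}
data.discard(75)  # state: {7, 9, 86, 99}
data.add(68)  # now {7, 9, 68, 86, 99}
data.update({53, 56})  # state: {7, 9, 53, 56, 68, 86, 99}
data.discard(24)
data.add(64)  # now {7, 9, 53, 56, 64, 68, 86, 99}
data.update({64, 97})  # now {7, 9, 53, 56, 64, 68, 86, 97, 99}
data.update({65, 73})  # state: {7, 9, 53, 56, 64, 65, 68, 73, 86, 97, 99}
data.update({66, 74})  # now {7, 9, 53, 56, 64, 65, 66, 68, 73, 74, 86, 97, 99}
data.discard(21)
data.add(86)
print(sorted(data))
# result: [7, 9, 53, 56, 64, 65, 66, 68, 73, 74, 86, 97, 99]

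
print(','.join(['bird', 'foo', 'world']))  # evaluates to bird,foo,world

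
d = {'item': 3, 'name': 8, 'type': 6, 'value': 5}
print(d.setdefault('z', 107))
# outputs 107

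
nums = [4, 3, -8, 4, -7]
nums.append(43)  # [4, 3, -8, 4, -7, 43]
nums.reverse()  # [43, -7, 4, -8, 3, 4]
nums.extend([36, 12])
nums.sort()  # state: [-8, -7, 3, 4, 4, 12, 36, 43]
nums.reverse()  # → [43, 36, 12, 4, 4, 3, -7, -8]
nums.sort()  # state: [-8, -7, 3, 4, 4, 12, 36, 43]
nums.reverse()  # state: [43, 36, 12, 4, 4, 3, -7, -8]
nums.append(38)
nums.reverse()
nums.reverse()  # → [43, 36, 12, 4, 4, 3, -7, -8, 38]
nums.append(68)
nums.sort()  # [-8, -7, 3, 4, 4, 12, 36, 38, 43, 68]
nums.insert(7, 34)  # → [-8, -7, 3, 4, 4, 12, 36, 34, 38, 43, 68]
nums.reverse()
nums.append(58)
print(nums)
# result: [68, 43, 38, 34, 36, 12, 4, 4, 3, -7, -8, 58]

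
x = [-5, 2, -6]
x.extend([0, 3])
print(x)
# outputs [-5, 2, -6, 0, 3]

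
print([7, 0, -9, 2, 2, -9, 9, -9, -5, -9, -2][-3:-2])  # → [-5]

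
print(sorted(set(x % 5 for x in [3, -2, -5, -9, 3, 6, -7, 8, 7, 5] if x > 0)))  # [0, 1, 2, 3]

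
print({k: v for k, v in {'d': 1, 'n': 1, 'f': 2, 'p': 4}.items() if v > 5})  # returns {}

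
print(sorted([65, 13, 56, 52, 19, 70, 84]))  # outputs [13, 19, 52, 56, 65, 70, 84]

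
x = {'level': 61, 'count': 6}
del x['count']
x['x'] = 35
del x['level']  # {'x': 35}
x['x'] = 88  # {'x': 88}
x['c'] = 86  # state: {'x': 88, 'c': 86}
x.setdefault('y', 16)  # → 16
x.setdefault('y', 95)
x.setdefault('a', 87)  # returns 87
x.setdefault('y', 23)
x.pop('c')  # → 86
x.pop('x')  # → 88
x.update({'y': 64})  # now {'y': 64, 'a': 87}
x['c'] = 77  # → {'y': 64, 'a': 87, 'c': 77}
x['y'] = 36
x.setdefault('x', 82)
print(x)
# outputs {'y': 36, 'a': 87, 'c': 77, 'x': 82}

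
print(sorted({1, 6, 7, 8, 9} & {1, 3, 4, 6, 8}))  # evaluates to [1, 6, 8]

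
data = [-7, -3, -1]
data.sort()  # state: [-7, -3, -1]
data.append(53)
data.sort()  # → [-7, -3, -1, 53]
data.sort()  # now [-7, -3, -1, 53]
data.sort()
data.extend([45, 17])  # [-7, -3, -1, 53, 45, 17]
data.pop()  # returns 17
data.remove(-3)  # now [-7, -1, 53, 45]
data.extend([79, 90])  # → [-7, -1, 53, 45, 79, 90]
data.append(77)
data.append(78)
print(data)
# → [-7, -1, 53, 45, 79, 90, 77, 78]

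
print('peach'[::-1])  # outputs hcaep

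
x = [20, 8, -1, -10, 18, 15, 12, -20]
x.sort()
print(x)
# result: [-20, -10, -1, 8, 12, 15, 18, 20]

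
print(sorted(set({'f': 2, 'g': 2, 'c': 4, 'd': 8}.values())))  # [2, 4, 8]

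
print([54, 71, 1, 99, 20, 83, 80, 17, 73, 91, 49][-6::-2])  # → [83, 99, 71]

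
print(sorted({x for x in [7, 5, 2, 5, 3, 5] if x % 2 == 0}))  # [2]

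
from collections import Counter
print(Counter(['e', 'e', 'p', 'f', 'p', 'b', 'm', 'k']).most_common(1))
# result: [('e', 2)]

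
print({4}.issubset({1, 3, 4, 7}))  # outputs True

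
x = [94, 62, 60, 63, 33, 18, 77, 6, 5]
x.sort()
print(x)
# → [5, 6, 18, 33, 60, 62, 63, 77, 94]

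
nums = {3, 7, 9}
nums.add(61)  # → {3, 7, 9, 61}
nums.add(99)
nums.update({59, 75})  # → {3, 7, 9, 59, 61, 75, 99}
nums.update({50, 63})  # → {3, 7, 9, 50, 59, 61, 63, 75, 99}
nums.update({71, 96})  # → {3, 7, 9, 50, 59, 61, 63, 71, 75, 96, 99}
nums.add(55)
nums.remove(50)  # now {3, 7, 9, 55, 59, 61, 63, 71, 75, 96, 99}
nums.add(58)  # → {3, 7, 9, 55, 58, 59, 61, 63, 71, 75, 96, 99}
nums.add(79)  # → {3, 7, 9, 55, 58, 59, 61, 63, 71, 75, 79, 96, 99}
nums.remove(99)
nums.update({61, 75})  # {3, 7, 9, 55, 58, 59, 61, 63, 71, 75, 79, 96}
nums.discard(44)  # {3, 7, 9, 55, 58, 59, 61, 63, 71, 75, 79, 96}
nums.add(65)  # {3, 7, 9, 55, 58, 59, 61, 63, 65, 71, 75, 79, 96}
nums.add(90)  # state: {3, 7, 9, 55, 58, 59, 61, 63, 65, 71, 75, 79, 90, 96}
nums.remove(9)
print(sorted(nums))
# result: [3, 7, 55, 58, 59, 61, 63, 65, 71, 75, 79, 90, 96]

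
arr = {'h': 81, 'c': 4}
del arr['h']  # {'c': 4}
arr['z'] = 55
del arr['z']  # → {'c': 4}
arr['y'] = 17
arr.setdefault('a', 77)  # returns 77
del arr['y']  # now {'c': 4, 'a': 77}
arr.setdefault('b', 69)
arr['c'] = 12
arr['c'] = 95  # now {'c': 95, 'a': 77, 'b': 69}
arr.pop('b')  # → 69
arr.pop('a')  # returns 77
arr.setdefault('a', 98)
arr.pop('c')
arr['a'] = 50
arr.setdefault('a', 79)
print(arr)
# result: {'a': 50}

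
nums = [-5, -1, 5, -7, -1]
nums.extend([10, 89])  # [-5, -1, 5, -7, -1, 10, 89]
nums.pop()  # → 89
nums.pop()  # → 10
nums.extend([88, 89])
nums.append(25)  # [-5, -1, 5, -7, -1, 88, 89, 25]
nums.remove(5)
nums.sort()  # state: [-7, -5, -1, -1, 25, 88, 89]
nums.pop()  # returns 89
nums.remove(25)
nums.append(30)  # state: [-7, -5, -1, -1, 88, 30]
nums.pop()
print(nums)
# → [-7, -5, -1, -1, 88]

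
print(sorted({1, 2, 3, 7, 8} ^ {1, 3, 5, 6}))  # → [2, 5, 6, 7, 8]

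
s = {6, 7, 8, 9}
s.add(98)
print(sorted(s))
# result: [6, 7, 8, 9, 98]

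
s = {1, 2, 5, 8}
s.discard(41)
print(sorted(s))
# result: [1, 2, 5, 8]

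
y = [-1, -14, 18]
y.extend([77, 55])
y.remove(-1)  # [-14, 18, 77, 55]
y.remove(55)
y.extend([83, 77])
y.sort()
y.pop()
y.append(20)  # [-14, 18, 77, 77, 20]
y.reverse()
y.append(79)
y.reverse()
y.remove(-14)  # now [79, 18, 77, 77, 20]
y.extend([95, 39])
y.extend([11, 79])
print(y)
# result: [79, 18, 77, 77, 20, 95, 39, 11, 79]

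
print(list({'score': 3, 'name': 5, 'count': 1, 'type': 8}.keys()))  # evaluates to ['score', 'name', 'count', 'type']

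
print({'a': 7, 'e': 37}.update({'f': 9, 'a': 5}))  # None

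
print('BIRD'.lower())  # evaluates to bird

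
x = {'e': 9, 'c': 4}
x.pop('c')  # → 4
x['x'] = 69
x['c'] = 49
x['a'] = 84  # {'e': 9, 'x': 69, 'c': 49, 'a': 84}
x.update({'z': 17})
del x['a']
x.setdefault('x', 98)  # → 69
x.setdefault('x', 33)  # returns 69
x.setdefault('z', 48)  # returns 17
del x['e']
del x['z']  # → {'x': 69, 'c': 49}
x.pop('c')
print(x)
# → {'x': 69}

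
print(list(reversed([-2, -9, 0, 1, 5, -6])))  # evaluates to [-6, 5, 1, 0, -9, -2]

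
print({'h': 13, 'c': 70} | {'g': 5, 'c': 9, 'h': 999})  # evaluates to {'h': 999, 'c': 9, 'g': 5}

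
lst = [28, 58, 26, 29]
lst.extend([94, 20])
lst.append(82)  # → [28, 58, 26, 29, 94, 20, 82]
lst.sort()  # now [20, 26, 28, 29, 58, 82, 94]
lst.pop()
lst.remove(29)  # [20, 26, 28, 58, 82]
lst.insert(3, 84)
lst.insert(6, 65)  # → [20, 26, 28, 84, 58, 82, 65]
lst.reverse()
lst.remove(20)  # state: [65, 82, 58, 84, 28, 26]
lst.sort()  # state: [26, 28, 58, 65, 82, 84]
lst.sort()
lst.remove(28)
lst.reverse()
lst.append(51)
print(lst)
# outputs [84, 82, 65, 58, 26, 51]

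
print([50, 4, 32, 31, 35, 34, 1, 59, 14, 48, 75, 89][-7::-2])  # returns [34, 31, 4]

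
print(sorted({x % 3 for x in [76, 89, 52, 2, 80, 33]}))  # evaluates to [0, 1, 2]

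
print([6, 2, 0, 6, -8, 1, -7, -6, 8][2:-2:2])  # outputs [0, -8, -7]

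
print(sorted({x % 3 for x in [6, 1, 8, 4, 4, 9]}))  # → [0, 1, 2]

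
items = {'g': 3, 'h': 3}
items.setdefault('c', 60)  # 60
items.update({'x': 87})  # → {'g': 3, 'h': 3, 'c': 60, 'x': 87}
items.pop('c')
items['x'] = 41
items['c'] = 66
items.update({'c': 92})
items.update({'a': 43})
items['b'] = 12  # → {'g': 3, 'h': 3, 'x': 41, 'c': 92, 'a': 43, 'b': 12}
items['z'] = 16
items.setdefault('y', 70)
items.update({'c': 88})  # {'g': 3, 'h': 3, 'x': 41, 'c': 88, 'a': 43, 'b': 12, 'z': 16, 'y': 70}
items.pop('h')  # 3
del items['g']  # {'x': 41, 'c': 88, 'a': 43, 'b': 12, 'z': 16, 'y': 70}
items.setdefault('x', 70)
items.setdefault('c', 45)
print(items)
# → {'x': 41, 'c': 88, 'a': 43, 'b': 12, 'z': 16, 'y': 70}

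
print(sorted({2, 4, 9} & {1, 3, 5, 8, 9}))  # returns [9]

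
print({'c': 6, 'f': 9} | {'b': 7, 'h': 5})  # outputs {'c': 6, 'f': 9, 'b': 7, 'h': 5}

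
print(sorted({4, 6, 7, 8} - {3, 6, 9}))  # [4, 7, 8]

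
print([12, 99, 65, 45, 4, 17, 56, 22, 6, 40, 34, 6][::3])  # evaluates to [12, 45, 56, 40]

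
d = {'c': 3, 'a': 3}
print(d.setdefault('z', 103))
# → 103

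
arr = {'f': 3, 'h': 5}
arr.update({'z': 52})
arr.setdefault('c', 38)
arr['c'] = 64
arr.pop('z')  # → 52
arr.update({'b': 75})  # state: {'f': 3, 'h': 5, 'c': 64, 'b': 75}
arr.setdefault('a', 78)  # 78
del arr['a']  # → {'f': 3, 'h': 5, 'c': 64, 'b': 75}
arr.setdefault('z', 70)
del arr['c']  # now {'f': 3, 'h': 5, 'b': 75, 'z': 70}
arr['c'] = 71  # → {'f': 3, 'h': 5, 'b': 75, 'z': 70, 'c': 71}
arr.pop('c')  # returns 71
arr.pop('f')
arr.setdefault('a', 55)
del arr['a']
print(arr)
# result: {'h': 5, 'b': 75, 'z': 70}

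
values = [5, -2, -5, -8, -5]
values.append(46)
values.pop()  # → 46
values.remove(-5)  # [5, -2, -8, -5]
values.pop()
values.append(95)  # [5, -2, -8, 95]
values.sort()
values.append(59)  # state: [-8, -2, 5, 95, 59]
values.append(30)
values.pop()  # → 30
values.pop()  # 59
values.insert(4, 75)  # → [-8, -2, 5, 95, 75]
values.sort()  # [-8, -2, 5, 75, 95]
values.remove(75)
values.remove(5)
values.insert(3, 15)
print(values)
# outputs [-8, -2, 95, 15]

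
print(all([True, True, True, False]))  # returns False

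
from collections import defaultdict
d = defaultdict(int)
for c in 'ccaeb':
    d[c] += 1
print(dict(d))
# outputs {'c': 2, 'a': 1, 'e': 1, 'b': 1}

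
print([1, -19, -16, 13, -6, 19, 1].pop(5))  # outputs 19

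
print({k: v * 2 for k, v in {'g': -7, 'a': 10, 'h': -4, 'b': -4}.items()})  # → {'g': -14, 'a': 20, 'h': -8, 'b': -8}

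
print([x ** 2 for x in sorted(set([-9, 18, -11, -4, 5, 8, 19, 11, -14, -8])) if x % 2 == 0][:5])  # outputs [196, 64, 16, 64, 324]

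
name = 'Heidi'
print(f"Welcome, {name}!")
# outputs Welcome, Heidi!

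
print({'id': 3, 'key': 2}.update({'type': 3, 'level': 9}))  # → None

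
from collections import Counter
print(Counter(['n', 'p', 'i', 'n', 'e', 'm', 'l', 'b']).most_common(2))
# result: [('n', 2), ('p', 1)]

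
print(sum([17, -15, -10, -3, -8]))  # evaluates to -19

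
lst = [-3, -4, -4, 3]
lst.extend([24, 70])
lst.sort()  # [-4, -4, -3, 3, 24, 70]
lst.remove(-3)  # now [-4, -4, 3, 24, 70]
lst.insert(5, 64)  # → [-4, -4, 3, 24, 70, 64]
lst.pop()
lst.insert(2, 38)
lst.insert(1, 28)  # [-4, 28, -4, 38, 3, 24, 70]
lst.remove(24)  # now [-4, 28, -4, 38, 3, 70]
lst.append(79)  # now [-4, 28, -4, 38, 3, 70, 79]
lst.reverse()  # [79, 70, 3, 38, -4, 28, -4]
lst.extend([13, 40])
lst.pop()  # 40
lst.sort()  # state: [-4, -4, 3, 13, 28, 38, 70, 79]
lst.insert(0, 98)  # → [98, -4, -4, 3, 13, 28, 38, 70, 79]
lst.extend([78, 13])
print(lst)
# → [98, -4, -4, 3, 13, 28, 38, 70, 79, 78, 13]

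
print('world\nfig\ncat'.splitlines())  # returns ['world', 'fig', 'cat']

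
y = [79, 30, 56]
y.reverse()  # [56, 30, 79]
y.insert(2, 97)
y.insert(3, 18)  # [56, 30, 97, 18, 79]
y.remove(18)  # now [56, 30, 97, 79]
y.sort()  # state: [30, 56, 79, 97]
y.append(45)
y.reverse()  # [45, 97, 79, 56, 30]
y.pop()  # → 30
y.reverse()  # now [56, 79, 97, 45]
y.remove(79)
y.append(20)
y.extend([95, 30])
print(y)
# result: [56, 97, 45, 20, 95, 30]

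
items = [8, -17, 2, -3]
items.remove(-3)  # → [8, -17, 2]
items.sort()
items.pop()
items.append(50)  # [-17, 2, 50]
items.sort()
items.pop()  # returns 50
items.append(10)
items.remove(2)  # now [-17, 10]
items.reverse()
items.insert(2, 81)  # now [10, -17, 81]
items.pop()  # 81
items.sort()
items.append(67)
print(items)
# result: [-17, 10, 67]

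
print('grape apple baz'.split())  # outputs ['grape', 'apple', 'baz']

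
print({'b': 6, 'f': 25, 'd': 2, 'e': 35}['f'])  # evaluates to 25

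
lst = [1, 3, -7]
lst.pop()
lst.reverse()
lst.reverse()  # [1, 3]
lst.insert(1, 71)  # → [1, 71, 3]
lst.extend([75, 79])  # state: [1, 71, 3, 75, 79]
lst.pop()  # 79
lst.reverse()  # [75, 3, 71, 1]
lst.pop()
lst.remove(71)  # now [75, 3]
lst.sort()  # [3, 75]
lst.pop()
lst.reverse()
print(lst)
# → [3]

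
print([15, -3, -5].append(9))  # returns None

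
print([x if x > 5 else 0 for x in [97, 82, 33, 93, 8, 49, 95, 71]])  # [97, 82, 33, 93, 8, 49, 95, 71]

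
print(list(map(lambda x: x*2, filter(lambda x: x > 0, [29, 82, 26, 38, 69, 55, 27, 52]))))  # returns [58, 164, 52, 76, 138, 110, 54, 104]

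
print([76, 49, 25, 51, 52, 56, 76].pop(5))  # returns 56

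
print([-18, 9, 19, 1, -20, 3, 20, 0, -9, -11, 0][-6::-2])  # [3, 1, 9]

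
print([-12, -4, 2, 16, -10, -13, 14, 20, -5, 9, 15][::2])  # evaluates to [-12, 2, -10, 14, -5, 15]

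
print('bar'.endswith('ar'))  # True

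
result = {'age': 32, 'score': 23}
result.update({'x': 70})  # {'age': 32, 'score': 23, 'x': 70}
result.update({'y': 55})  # {'age': 32, 'score': 23, 'x': 70, 'y': 55}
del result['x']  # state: {'age': 32, 'score': 23, 'y': 55}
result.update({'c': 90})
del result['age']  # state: {'score': 23, 'y': 55, 'c': 90}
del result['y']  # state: {'score': 23, 'c': 90}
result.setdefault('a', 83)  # 83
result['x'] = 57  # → {'score': 23, 'c': 90, 'a': 83, 'x': 57}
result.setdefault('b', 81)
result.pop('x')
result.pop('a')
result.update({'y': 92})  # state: {'score': 23, 'c': 90, 'b': 81, 'y': 92}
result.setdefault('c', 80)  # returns 90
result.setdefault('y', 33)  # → 92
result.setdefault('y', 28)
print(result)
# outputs {'score': 23, 'c': 90, 'b': 81, 'y': 92}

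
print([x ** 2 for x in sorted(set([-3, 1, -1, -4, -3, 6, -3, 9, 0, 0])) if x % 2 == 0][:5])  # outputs [16, 0, 36]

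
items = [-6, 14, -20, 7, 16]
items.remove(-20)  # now [-6, 14, 7, 16]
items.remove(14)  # [-6, 7, 16]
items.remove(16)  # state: [-6, 7]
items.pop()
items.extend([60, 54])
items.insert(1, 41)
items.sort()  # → [-6, 41, 54, 60]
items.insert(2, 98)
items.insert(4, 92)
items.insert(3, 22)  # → [-6, 41, 98, 22, 54, 92, 60]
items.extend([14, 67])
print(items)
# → [-6, 41, 98, 22, 54, 92, 60, 14, 67]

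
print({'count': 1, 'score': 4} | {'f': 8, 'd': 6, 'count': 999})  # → {'count': 999, 'score': 4, 'f': 8, 'd': 6}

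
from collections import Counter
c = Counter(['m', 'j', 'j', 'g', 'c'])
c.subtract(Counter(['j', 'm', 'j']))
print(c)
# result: Counter({'g': 1, 'c': 1, 'm': 0, 'j': 0})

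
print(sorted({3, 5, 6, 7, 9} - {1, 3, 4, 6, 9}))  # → [5, 7]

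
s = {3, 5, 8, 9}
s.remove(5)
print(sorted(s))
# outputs [3, 8, 9]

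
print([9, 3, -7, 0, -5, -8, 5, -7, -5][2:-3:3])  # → [-7, -8]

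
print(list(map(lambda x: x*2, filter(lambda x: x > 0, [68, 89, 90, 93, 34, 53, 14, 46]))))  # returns [136, 178, 180, 186, 68, 106, 28, 92]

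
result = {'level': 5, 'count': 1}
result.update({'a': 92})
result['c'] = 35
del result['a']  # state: {'level': 5, 'count': 1, 'c': 35}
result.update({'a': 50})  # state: {'level': 5, 'count': 1, 'c': 35, 'a': 50}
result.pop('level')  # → 5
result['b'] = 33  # {'count': 1, 'c': 35, 'a': 50, 'b': 33}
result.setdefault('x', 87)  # 87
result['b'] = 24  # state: {'count': 1, 'c': 35, 'a': 50, 'b': 24, 'x': 87}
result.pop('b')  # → 24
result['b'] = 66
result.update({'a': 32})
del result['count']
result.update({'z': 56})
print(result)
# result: {'c': 35, 'a': 32, 'x': 87, 'b': 66, 'z': 56}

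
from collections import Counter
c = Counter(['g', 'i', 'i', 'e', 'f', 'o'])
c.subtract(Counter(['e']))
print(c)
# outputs Counter({'i': 2, 'g': 1, 'f': 1, 'o': 1, 'e': 0})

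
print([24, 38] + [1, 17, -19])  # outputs [24, 38, 1, 17, -19]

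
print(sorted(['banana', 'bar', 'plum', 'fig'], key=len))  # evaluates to ['bar', 'fig', 'plum', 'banana']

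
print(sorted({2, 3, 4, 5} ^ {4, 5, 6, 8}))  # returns [2, 3, 6, 8]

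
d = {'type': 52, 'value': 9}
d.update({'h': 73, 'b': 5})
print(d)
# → {'type': 52, 'value': 9, 'h': 73, 'b': 5}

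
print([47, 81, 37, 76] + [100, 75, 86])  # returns [47, 81, 37, 76, 100, 75, 86]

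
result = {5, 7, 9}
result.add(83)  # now {5, 7, 9, 83}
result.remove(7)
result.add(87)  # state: {5, 9, 83, 87}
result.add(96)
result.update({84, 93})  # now {5, 9, 83, 84, 87, 93, 96}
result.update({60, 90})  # {5, 9, 60, 83, 84, 87, 90, 93, 96}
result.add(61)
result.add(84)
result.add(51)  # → {5, 9, 51, 60, 61, 83, 84, 87, 90, 93, 96}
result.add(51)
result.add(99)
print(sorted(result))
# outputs [5, 9, 51, 60, 61, 83, 84, 87, 90, 93, 96, 99]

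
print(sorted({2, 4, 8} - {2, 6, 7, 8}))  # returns [4]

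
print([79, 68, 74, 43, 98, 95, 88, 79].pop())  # 79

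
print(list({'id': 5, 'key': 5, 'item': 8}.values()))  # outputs [5, 5, 8]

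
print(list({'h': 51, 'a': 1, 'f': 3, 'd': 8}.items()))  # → [('h', 51), ('a', 1), ('f', 3), ('d', 8)]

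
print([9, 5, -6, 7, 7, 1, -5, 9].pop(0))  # 9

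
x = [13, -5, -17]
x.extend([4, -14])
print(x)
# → [13, -5, -17, 4, -14]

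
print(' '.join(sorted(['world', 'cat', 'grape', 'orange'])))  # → cat grape orange world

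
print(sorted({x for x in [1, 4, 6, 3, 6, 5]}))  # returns [1, 3, 4, 5, 6]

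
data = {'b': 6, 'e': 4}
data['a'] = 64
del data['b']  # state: {'e': 4, 'a': 64}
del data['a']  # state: {'e': 4}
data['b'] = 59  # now {'e': 4, 'b': 59}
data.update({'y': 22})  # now {'e': 4, 'b': 59, 'y': 22}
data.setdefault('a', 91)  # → 91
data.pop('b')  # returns 59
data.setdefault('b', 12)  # 12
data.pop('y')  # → 22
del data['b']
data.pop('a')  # 91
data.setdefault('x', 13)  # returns 13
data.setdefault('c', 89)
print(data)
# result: {'e': 4, 'x': 13, 'c': 89}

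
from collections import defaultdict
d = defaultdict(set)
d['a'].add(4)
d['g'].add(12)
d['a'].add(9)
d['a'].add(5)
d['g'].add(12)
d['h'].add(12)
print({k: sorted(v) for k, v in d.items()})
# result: {'a': [4, 5, 9], 'g': [12], 'h': [12]}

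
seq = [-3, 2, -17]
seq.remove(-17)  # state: [-3, 2]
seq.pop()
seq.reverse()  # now [-3]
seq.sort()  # [-3]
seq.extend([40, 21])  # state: [-3, 40, 21]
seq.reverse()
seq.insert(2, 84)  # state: [21, 40, 84, -3]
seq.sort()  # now [-3, 21, 40, 84]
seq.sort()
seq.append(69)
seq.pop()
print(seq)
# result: [-3, 21, 40, 84]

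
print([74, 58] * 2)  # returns [74, 58, 74, 58]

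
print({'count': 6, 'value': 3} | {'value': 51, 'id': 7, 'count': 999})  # {'count': 999, 'value': 51, 'id': 7}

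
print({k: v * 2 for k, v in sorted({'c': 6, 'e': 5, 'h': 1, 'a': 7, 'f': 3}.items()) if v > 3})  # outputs {'a': 14, 'c': 12, 'e': 10}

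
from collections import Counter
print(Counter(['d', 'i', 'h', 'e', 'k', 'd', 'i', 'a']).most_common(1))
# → [('d', 2)]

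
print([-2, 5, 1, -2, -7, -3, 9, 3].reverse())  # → None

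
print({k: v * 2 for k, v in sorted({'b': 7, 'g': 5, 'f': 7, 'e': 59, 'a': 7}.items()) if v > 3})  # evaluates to {'a': 14, 'b': 14, 'e': 118, 'f': 14, 'g': 10}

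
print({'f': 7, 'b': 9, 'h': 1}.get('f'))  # 7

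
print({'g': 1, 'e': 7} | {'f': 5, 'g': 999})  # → {'g': 999, 'e': 7, 'f': 5}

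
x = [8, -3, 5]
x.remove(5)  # [8, -3]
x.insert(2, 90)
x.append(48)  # [8, -3, 90, 48]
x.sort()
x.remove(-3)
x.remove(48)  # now [8, 90]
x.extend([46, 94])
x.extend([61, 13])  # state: [8, 90, 46, 94, 61, 13]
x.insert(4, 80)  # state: [8, 90, 46, 94, 80, 61, 13]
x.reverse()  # [13, 61, 80, 94, 46, 90, 8]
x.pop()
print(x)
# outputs [13, 61, 80, 94, 46, 90]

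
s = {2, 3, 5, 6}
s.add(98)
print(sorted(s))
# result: [2, 3, 5, 6, 98]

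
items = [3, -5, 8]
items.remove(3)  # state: [-5, 8]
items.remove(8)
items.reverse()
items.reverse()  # [-5]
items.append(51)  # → [-5, 51]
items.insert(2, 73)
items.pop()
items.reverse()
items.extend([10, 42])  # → [51, -5, 10, 42]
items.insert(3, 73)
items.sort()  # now [-5, 10, 42, 51, 73]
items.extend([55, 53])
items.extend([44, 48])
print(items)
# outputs [-5, 10, 42, 51, 73, 55, 53, 44, 48]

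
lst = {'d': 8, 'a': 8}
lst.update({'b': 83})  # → {'d': 8, 'a': 8, 'b': 83}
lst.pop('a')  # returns 8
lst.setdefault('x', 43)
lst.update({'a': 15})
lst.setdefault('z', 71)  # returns 71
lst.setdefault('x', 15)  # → 43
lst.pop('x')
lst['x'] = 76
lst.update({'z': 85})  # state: {'d': 8, 'b': 83, 'a': 15, 'z': 85, 'x': 76}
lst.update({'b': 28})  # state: {'d': 8, 'b': 28, 'a': 15, 'z': 85, 'x': 76}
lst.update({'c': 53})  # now {'d': 8, 'b': 28, 'a': 15, 'z': 85, 'x': 76, 'c': 53}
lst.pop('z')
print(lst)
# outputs {'d': 8, 'b': 28, 'a': 15, 'x': 76, 'c': 53}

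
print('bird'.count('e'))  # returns 0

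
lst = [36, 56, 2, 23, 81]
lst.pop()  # 81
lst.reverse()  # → [23, 2, 56, 36]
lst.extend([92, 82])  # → [23, 2, 56, 36, 92, 82]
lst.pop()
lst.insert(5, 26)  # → [23, 2, 56, 36, 92, 26]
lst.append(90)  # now [23, 2, 56, 36, 92, 26, 90]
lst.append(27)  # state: [23, 2, 56, 36, 92, 26, 90, 27]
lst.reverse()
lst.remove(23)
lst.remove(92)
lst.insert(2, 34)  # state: [27, 90, 34, 26, 36, 56, 2]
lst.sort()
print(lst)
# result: [2, 26, 27, 34, 36, 56, 90]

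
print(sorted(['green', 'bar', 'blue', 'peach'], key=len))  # ['bar', 'blue', 'green', 'peach']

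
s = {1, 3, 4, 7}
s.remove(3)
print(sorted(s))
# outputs [1, 4, 7]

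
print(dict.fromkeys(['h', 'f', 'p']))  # {'h': None, 'f': None, 'p': None}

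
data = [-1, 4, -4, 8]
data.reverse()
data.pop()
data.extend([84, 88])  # [8, -4, 4, 84, 88]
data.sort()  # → [-4, 4, 8, 84, 88]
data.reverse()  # [88, 84, 8, 4, -4]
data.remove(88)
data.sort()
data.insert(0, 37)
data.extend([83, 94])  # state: [37, -4, 4, 8, 84, 83, 94]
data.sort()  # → [-4, 4, 8, 37, 83, 84, 94]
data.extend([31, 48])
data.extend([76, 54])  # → [-4, 4, 8, 37, 83, 84, 94, 31, 48, 76, 54]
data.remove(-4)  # [4, 8, 37, 83, 84, 94, 31, 48, 76, 54]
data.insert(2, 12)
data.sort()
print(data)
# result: [4, 8, 12, 31, 37, 48, 54, 76, 83, 84, 94]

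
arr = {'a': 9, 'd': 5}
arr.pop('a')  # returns 9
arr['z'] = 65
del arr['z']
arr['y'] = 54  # {'d': 5, 'y': 54}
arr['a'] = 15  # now {'d': 5, 'y': 54, 'a': 15}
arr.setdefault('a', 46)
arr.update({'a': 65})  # {'d': 5, 'y': 54, 'a': 65}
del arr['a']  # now {'d': 5, 'y': 54}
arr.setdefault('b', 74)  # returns 74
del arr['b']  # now {'d': 5, 'y': 54}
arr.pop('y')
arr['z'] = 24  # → {'d': 5, 'z': 24}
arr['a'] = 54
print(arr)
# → {'d': 5, 'z': 24, 'a': 54}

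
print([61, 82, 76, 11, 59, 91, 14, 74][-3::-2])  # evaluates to [91, 11, 82]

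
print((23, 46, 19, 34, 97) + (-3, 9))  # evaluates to (23, 46, 19, 34, 97, -3, 9)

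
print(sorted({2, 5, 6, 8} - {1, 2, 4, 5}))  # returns [6, 8]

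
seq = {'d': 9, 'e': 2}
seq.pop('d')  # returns 9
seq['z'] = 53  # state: {'e': 2, 'z': 53}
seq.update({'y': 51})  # {'e': 2, 'z': 53, 'y': 51}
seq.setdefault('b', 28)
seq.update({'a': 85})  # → {'e': 2, 'z': 53, 'y': 51, 'b': 28, 'a': 85}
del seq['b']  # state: {'e': 2, 'z': 53, 'y': 51, 'a': 85}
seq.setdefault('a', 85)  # 85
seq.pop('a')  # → 85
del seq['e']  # {'z': 53, 'y': 51}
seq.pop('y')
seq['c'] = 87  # {'z': 53, 'c': 87}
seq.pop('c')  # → 87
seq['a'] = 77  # {'z': 53, 'a': 77}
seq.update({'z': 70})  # {'z': 70, 'a': 77}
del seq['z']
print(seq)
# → {'a': 77}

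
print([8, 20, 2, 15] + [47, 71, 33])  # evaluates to [8, 20, 2, 15, 47, 71, 33]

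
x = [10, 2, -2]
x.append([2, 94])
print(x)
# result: [10, 2, -2, [2, 94]]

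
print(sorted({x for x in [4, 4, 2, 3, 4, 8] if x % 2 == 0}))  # [2, 4, 8]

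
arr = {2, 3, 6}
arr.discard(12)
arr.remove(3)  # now {2, 6}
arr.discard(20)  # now {2, 6}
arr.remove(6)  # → {2}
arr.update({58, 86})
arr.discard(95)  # {2, 58, 86}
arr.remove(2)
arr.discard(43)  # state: {58, 86}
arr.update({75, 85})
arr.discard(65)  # {58, 75, 85, 86}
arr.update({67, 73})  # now {58, 67, 73, 75, 85, 86}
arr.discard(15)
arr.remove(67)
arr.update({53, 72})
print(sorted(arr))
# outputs [53, 58, 72, 73, 75, 85, 86]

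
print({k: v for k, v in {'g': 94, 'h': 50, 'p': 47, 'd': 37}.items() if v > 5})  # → {'g': 94, 'h': 50, 'p': 47, 'd': 37}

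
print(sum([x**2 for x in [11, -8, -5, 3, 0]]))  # 219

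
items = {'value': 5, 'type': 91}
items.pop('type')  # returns 91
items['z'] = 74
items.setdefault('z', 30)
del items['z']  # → {'value': 5}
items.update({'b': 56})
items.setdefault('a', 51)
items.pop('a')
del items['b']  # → {'value': 5}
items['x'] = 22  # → {'value': 5, 'x': 22}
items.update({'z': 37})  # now {'value': 5, 'x': 22, 'z': 37}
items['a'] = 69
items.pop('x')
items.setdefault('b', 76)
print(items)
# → {'value': 5, 'z': 37, 'a': 69, 'b': 76}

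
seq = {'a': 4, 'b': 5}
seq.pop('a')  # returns 4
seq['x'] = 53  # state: {'b': 5, 'x': 53}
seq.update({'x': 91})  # {'b': 5, 'x': 91}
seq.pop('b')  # 5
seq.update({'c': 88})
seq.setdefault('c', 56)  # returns 88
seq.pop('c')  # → 88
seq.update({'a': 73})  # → {'x': 91, 'a': 73}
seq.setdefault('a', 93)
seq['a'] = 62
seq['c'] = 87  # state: {'x': 91, 'a': 62, 'c': 87}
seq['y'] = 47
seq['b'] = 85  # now {'x': 91, 'a': 62, 'c': 87, 'y': 47, 'b': 85}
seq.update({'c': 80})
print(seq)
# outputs {'x': 91, 'a': 62, 'c': 80, 'y': 47, 'b': 85}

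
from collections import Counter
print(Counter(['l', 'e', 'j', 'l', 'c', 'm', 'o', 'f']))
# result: Counter({'l': 2, 'e': 1, 'j': 1, 'c': 1, 'm': 1, 'o': 1, 'f': 1})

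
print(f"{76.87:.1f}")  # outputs 76.9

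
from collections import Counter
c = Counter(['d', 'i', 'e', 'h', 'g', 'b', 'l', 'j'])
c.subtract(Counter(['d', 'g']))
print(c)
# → Counter({'i': 1, 'e': 1, 'h': 1, 'b': 1, 'l': 1, 'j': 1, 'd': 0, 'g': 0})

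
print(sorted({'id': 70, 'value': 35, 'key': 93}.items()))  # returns [('id', 70), ('key', 93), ('value', 35)]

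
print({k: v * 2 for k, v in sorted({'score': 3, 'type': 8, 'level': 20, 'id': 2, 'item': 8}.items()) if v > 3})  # {'item': 16, 'level': 40, 'type': 16}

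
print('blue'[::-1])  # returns eulb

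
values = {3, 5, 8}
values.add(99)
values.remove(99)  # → {3, 5, 8}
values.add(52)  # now {3, 5, 8, 52}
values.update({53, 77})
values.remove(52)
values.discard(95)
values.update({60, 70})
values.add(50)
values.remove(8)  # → {3, 5, 50, 53, 60, 70, 77}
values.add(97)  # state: {3, 5, 50, 53, 60, 70, 77, 97}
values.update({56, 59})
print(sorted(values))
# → [3, 5, 50, 53, 56, 59, 60, 70, 77, 97]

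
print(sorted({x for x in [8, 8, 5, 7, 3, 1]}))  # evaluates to [1, 3, 5, 7, 8]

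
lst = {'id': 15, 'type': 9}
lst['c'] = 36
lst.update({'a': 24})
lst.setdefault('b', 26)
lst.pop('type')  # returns 9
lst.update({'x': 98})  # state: {'id': 15, 'c': 36, 'a': 24, 'b': 26, 'x': 98}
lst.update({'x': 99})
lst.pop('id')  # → 15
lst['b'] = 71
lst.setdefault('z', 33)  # 33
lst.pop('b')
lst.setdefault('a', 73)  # 24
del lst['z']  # {'c': 36, 'a': 24, 'x': 99}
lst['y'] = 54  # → {'c': 36, 'a': 24, 'x': 99, 'y': 54}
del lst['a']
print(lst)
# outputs {'c': 36, 'x': 99, 'y': 54}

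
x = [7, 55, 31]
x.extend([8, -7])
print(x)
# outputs [7, 55, 31, 8, -7]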